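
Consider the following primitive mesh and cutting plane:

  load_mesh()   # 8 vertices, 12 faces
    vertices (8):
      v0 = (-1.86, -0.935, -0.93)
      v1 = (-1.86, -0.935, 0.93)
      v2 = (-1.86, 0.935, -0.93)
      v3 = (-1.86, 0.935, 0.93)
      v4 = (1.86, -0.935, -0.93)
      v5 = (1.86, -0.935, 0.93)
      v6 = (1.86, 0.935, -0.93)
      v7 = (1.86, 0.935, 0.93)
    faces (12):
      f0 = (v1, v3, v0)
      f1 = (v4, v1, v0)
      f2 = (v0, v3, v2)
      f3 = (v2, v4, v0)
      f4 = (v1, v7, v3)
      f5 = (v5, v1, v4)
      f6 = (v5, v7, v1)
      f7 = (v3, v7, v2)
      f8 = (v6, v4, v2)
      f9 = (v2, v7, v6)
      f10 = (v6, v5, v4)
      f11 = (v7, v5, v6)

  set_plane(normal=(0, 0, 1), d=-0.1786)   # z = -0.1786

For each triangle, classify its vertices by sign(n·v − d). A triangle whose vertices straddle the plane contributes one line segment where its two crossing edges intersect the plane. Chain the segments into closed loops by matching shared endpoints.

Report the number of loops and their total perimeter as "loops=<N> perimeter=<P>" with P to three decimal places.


Straddling triangles (8 of 12):
  (v1,v3,v0) [++-] → (-1.86, -0.17956, -0.1786)–(-1.86, -0.935, -0.1786)  len=0.7554
  (v4,v1,v0) [-+-] → (0.3572, -0.935, -0.1786)–(-1.86, -0.935, -0.1786)  len=2.2172
  (v0,v3,v2) [-+-] → (-1.86, -0.17956, -0.1786)–(-1.86, 0.935, -0.1786)  len=1.1146
  (v5,v1,v4) [++-] → (0.3572, -0.935, -0.1786)–(1.86, -0.935, -0.1786)  len=1.5028
  (v3,v7,v2) [++-] → (-0.3572, 0.935, -0.1786)–(-1.86, 0.935, -0.1786)  len=1.5028
  (v2,v7,v6) [-+-] → (-0.3572, 0.935, -0.1786)–(1.86, 0.935, -0.1786)  len=2.2172
  (v6,v5,v4) [-+-] → (1.86, 0.17956, -0.1786)–(1.86, -0.935, -0.1786)  len=1.1146
  (v7,v5,v6) [++-] → (1.86, 0.17956, -0.1786)–(1.86, 0.935, -0.1786)  len=0.7554

Chained into 1 loop(s):
  loop 1: 8 segments, perimeter = 11.1800
Total perimeter = 11.180

loops=1 perimeter=11.180


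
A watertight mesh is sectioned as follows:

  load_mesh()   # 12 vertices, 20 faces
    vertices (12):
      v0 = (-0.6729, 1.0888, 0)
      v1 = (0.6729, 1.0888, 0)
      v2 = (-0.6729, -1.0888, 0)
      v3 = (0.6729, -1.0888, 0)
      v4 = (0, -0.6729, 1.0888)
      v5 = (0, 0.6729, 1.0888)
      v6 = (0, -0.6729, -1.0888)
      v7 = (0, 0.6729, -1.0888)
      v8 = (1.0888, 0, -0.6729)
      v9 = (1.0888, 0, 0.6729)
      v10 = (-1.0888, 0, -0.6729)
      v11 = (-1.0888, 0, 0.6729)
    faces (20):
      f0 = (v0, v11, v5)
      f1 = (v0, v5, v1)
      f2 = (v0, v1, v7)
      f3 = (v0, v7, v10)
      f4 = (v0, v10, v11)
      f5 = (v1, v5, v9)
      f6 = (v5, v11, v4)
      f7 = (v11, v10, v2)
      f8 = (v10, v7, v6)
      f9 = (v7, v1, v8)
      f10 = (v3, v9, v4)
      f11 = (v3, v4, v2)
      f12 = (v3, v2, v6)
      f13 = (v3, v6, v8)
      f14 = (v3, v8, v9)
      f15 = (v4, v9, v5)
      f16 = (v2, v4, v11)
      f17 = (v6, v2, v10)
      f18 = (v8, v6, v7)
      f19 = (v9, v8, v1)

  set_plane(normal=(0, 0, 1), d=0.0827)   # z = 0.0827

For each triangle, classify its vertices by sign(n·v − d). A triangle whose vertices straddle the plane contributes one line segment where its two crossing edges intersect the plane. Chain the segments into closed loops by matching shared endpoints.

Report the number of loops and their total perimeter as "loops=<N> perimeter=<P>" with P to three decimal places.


loops=1 perimeter=7.155

Straddling triangles (10 of 20):
  (v0,v11,v5) [-++] → (-0.724014, 0.954986, 0.0827)–(-0.62179, 1.05721, 0.0827)  len=0.1446
  (v0,v5,v1) [-+-] → (-0.62179, 1.05721, 0.0827)–(0.62179, 1.05721, 0.0827)  len=1.2436
  (v0,v10,v11) [--+] → (-1.0888, 0, 0.0827)–(-0.724014, 0.954986, 0.0827)  len=1.0223
  (v1,v5,v9) [-++] → (0.62179, 1.05721, 0.0827)–(0.724014, 0.954986, 0.0827)  len=0.1446
  (v11,v10,v2) [+--] → (-1.0888, 0, 0.0827)–(-0.724014, -0.954986, 0.0827)  len=1.0223
  (v3,v9,v4) [-++] → (0.724014, -0.954986, 0.0827)–(0.62179, -1.05721, 0.0827)  len=0.1446
  (v3,v4,v2) [-+-] → (0.62179, -1.05721, 0.0827)–(-0.62179, -1.05721, 0.0827)  len=1.2436
  (v3,v8,v9) [--+] → (1.0888, 0, 0.0827)–(0.724014, -0.954986, 0.0827)  len=1.0223
  (v2,v4,v11) [-++] → (-0.62179, -1.05721, 0.0827)–(-0.724014, -0.954986, 0.0827)  len=0.1446
  (v9,v8,v1) [+--] → (1.0888, 0, 0.0827)–(0.724014, 0.954986, 0.0827)  len=1.0223

Chained into 1 loop(s):
  loop 1: 10 segments, perimeter = 7.1546
Total perimeter = 7.155


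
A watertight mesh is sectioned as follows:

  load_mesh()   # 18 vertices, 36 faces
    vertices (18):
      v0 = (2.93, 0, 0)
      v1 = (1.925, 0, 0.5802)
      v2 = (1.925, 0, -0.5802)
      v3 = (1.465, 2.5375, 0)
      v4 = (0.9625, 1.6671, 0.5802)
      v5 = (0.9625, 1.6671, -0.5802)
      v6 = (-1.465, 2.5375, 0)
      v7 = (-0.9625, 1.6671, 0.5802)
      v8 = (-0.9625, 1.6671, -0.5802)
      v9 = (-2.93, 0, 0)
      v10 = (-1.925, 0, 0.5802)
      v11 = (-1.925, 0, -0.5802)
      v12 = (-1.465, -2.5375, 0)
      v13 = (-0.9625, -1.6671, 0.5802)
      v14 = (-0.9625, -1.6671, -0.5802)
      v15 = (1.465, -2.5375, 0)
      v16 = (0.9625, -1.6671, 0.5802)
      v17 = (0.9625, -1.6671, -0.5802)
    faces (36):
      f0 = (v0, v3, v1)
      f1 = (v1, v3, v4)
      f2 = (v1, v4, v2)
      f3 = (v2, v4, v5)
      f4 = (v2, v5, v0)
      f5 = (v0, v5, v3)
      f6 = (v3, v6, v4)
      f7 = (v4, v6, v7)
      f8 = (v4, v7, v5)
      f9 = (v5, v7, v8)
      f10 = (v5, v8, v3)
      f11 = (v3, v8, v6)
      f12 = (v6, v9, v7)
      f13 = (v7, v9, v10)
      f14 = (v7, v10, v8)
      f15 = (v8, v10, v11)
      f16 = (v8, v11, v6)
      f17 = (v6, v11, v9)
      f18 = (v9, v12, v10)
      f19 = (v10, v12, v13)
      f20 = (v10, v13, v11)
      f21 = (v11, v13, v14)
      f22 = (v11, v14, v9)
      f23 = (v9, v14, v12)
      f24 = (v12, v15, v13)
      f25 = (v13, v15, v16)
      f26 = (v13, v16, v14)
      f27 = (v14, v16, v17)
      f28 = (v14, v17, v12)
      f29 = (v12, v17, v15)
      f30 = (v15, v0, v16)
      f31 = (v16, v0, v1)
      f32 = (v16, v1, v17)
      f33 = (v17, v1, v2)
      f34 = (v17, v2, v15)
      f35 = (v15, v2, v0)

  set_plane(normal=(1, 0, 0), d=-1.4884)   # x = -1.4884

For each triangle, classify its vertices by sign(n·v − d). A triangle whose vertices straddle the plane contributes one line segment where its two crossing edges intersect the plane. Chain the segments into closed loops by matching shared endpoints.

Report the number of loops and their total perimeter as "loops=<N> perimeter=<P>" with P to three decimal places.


loops=2 perimeter=9.660

Straddling triangles (12 of 36):
  (v6,v9,v7) [+-+] → (-1.4884, 2.49697, 0)–(-1.4884, 1.22149, 0.425116)  len=1.3445
  (v7,v9,v10) [+--] → (-1.4884, 1.22149, 0.425116)–(-1.4884, 0.756214, 0.5802)  len=0.4904
  (v7,v10,v8) [+-+] → (-1.4884, 0.756214, 0.5802)–(-1.4884, 0.756214, 0.0538305)  len=0.5264
  (v8,v10,v11) [+--] → (-1.4884, 0.756214, 0.0538305)–(-1.4884, 0.756214, -0.5802)  len=0.6340
  (v8,v11,v6) [+-+] → (-1.4884, 0.756214, -0.5802)–(-1.4884, 2.40842, -0.0295145)  len=1.7416
  (v6,v11,v9) [+--] → (-1.4884, 2.40842, -0.0295145)–(-1.4884, 2.49697, 0)  len=0.0933
  (v9,v12,v10) [-+-] → (-1.4884, -2.49697, 0)–(-1.4884, -2.40842, 0.0295145)  len=0.0933
  (v10,v12,v13) [-++] → (-1.4884, -2.40842, 0.0295145)–(-1.4884, -0.756214, 0.5802)  len=1.7416
  (v10,v13,v11) [-+-] → (-1.4884, -0.756214, 0.5802)–(-1.4884, -0.756214, -0.0538305)  len=0.6340
  (v11,v13,v14) [-++] → (-1.4884, -0.756214, -0.0538305)–(-1.4884, -0.756214, -0.5802)  len=0.5264
  (v11,v14,v9) [-+-] → (-1.4884, -0.756214, -0.5802)–(-1.4884, -1.22149, -0.425116)  len=0.4904
  (v9,v14,v12) [-++] → (-1.4884, -1.22149, -0.425116)–(-1.4884, -2.49697, 0)  len=1.3445

Chained into 2 loop(s):
  loop 1: 6 segments, perimeter = 4.8302
  loop 2: 6 segments, perimeter = 4.8302
Total perimeter = 9.660


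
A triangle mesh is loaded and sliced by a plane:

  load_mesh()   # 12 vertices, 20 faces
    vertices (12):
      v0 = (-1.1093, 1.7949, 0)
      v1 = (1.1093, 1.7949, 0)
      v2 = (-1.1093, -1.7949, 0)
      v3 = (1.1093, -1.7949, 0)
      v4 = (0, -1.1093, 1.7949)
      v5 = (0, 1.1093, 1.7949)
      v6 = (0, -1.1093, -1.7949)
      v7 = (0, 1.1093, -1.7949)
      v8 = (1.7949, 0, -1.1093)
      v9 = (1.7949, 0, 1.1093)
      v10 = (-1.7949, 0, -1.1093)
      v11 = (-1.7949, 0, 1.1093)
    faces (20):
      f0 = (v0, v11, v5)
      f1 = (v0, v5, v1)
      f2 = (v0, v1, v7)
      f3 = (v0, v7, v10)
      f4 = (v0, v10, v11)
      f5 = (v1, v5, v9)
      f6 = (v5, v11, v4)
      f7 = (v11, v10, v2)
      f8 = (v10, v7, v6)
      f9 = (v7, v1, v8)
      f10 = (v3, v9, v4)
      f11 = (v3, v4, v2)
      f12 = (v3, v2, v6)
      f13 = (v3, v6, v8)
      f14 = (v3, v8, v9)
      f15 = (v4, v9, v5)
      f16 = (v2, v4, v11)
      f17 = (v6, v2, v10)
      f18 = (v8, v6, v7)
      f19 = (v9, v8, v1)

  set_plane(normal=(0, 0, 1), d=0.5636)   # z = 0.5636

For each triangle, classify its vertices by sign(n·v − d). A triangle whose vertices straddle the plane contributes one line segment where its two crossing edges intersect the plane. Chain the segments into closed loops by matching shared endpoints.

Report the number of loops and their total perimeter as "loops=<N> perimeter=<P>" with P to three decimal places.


loops=1 perimeter=10.766

Straddling triangles (10 of 20):
  (v0,v11,v5) [-++] → (-1.45763, 0.882968, 0.5636)–(-0.760979, 1.57962, 0.5636)  len=0.9852
  (v0,v5,v1) [-+-] → (-0.760979, 1.57962, 0.5636)–(0.760979, 1.57962, 0.5636)  len=1.5220
  (v0,v10,v11) [--+] → (-1.7949, 0, 0.5636)–(-1.45763, 0.882968, 0.5636)  len=0.9452
  (v1,v5,v9) [-++] → (0.760979, 1.57962, 0.5636)–(1.45763, 0.882968, 0.5636)  len=0.9852
  (v11,v10,v2) [+--] → (-1.7949, 0, 0.5636)–(-1.45763, -0.882968, 0.5636)  len=0.9452
  (v3,v9,v4) [-++] → (1.45763, -0.882968, 0.5636)–(0.760979, -1.57962, 0.5636)  len=0.9852
  (v3,v4,v2) [-+-] → (0.760979, -1.57962, 0.5636)–(-0.760979, -1.57962, 0.5636)  len=1.5220
  (v3,v8,v9) [--+] → (1.7949, 0, 0.5636)–(1.45763, -0.882968, 0.5636)  len=0.9452
  (v2,v4,v11) [-++] → (-0.760979, -1.57962, 0.5636)–(-1.45763, -0.882968, 0.5636)  len=0.9852
  (v9,v8,v1) [+--] → (1.7949, 0, 0.5636)–(1.45763, 0.882968, 0.5636)  len=0.9452

Chained into 1 loop(s):
  loop 1: 10 segments, perimeter = 10.7655
Total perimeter = 10.766


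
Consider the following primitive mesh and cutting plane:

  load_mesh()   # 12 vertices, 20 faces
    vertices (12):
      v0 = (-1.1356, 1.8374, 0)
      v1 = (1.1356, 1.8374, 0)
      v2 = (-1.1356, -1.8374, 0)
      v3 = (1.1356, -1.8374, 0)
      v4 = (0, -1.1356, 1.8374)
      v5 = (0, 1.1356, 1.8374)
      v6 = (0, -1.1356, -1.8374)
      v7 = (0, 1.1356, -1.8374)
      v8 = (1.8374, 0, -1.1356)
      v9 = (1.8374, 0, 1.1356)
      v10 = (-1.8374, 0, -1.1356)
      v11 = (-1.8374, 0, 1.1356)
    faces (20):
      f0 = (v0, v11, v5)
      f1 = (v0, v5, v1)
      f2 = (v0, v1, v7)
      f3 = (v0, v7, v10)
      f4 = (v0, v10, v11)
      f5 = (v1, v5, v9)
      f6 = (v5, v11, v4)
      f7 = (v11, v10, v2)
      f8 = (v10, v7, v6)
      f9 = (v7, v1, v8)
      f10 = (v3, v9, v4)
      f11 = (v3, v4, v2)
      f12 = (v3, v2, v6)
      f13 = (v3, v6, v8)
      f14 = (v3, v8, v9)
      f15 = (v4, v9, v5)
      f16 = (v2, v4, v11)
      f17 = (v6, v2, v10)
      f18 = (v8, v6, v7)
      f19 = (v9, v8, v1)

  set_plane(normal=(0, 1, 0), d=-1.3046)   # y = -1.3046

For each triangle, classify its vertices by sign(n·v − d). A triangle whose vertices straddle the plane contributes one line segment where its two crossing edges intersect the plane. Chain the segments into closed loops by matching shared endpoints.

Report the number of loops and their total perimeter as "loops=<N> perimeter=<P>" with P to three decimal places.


Straddling triangles (8 of 20):
  (v11,v10,v2) [++-] → (-1.3391, -1.3046, -0.329296)–(-1.3391, -1.3046, 0.329296)  len=0.6586
  (v3,v9,v4) [-++] → (1.3391, -1.3046, 0.329296)–(0.273463, -1.3046, 1.39494)  len=1.5070
  (v3,v4,v2) [-+-] → (0.273463, -1.3046, 1.39494)–(-0.273463, -1.3046, 1.39494)  len=0.5469
  (v3,v2,v6) [--+] → (-0.273463, -1.3046, -1.39494)–(0.273463, -1.3046, -1.39494)  len=0.5469
  (v3,v6,v8) [-++] → (0.273463, -1.3046, -1.39494)–(1.3391, -1.3046, -0.329296)  len=1.5070
  (v3,v8,v9) [-++] → (1.3391, -1.3046, -0.329296)–(1.3391, -1.3046, 0.329296)  len=0.6586
  (v2,v4,v11) [-++] → (-0.273463, -1.3046, 1.39494)–(-1.3391, -1.3046, 0.329296)  len=1.5070
  (v6,v2,v10) [+-+] → (-0.273463, -1.3046, -1.39494)–(-1.3391, -1.3046, -0.329296)  len=1.5070

Chained into 1 loop(s):
  loop 1: 8 segments, perimeter = 8.4392
Total perimeter = 8.439

loops=1 perimeter=8.439


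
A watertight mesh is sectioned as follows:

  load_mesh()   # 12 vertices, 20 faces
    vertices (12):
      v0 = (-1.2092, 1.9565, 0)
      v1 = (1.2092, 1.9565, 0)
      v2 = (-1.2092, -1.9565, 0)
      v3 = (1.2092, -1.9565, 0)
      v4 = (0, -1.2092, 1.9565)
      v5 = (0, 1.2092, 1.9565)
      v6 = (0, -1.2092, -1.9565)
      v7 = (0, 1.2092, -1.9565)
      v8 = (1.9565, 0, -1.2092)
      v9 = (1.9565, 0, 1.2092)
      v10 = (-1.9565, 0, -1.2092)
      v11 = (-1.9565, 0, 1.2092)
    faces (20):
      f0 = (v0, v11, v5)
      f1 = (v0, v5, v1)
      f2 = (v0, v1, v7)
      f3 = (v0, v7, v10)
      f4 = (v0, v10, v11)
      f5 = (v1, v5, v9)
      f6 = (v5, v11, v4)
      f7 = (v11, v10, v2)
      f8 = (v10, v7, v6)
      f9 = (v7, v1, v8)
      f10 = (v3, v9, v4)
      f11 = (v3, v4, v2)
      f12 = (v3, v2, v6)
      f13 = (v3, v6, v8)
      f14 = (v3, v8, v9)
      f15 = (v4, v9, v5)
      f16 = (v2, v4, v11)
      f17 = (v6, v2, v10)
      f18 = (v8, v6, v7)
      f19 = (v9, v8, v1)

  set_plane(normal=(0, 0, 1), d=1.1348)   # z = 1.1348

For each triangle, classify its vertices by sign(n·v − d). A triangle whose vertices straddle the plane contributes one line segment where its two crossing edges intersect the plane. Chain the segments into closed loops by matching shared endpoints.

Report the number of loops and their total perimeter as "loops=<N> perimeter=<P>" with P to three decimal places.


Straddling triangles (10 of 20):
  (v0,v11,v5) [-++] → (-1.91052, 0.12038, 1.1348)–(-0.507845, 1.52305, 1.1348)  len=1.9837
  (v0,v5,v1) [-+-] → (-0.507845, 1.52305, 1.1348)–(0.507845, 1.52305, 1.1348)  len=1.0157
  (v0,v10,v11) [--+] → (-1.9565, 0, 1.1348)–(-1.91052, 0.12038, 1.1348)  len=0.1289
  (v1,v5,v9) [-++] → (0.507845, 1.52305, 1.1348)–(1.91052, 0.12038, 1.1348)  len=1.9837
  (v11,v10,v2) [+--] → (-1.9565, 0, 1.1348)–(-1.91052, -0.12038, 1.1348)  len=0.1289
  (v3,v9,v4) [-++] → (1.91052, -0.12038, 1.1348)–(0.507845, -1.52305, 1.1348)  len=1.9837
  (v3,v4,v2) [-+-] → (0.507845, -1.52305, 1.1348)–(-0.507845, -1.52305, 1.1348)  len=1.0157
  (v3,v8,v9) [--+] → (1.9565, 0, 1.1348)–(1.91052, -0.12038, 1.1348)  len=0.1289
  (v2,v4,v11) [-++] → (-0.507845, -1.52305, 1.1348)–(-1.91052, -0.12038, 1.1348)  len=1.9837
  (v9,v8,v1) [+--] → (1.9565, 0, 1.1348)–(1.91052, 0.12038, 1.1348)  len=0.1289

Chained into 1 loop(s):
  loop 1: 10 segments, perimeter = 10.4816
Total perimeter = 10.482

loops=1 perimeter=10.482


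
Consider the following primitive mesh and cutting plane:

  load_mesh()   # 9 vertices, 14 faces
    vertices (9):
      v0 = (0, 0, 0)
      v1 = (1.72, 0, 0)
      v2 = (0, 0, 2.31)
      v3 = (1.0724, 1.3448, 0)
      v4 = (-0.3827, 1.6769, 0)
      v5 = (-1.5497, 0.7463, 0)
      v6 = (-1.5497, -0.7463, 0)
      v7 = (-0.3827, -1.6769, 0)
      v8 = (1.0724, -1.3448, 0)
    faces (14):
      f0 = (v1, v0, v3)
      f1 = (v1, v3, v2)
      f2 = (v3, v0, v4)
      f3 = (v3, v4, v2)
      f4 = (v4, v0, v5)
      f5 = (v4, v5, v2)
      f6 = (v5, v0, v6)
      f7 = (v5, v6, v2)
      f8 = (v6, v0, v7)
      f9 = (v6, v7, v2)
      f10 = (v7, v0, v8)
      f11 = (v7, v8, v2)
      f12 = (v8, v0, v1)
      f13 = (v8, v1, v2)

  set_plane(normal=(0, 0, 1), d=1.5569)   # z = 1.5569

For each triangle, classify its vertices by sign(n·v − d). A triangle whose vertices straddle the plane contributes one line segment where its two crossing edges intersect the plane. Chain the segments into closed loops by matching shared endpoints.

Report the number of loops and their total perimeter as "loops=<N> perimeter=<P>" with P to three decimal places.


Straddling triangles (7 of 14):
  (v1,v3,v2) [--+] → (0.349621, 0.438428, 1.5569)–(0.56075, 0, 1.5569)  len=0.4866
  (v3,v4,v2) [--+] → (-0.124767, 0.546698, 1.5569)–(0.349621, 0.438428, 1.5569)  len=0.4866
  (v4,v5,v2) [--+] → (-0.505229, 0.243307, 1.5569)–(-0.124767, 0.546698, 1.5569)  len=0.4866
  (v5,v6,v2) [--+] → (-0.505229, -0.243307, 1.5569)–(-0.505229, 0.243307, 1.5569)  len=0.4866
  (v6,v7,v2) [--+] → (-0.124767, -0.546698, 1.5569)–(-0.505229, -0.243307, 1.5569)  len=0.4866
  (v7,v8,v2) [--+] → (0.349621, -0.438428, 1.5569)–(-0.124767, -0.546698, 1.5569)  len=0.4866
  (v8,v1,v2) [--+] → (0.56075, 0, 1.5569)–(0.349621, -0.438428, 1.5569)  len=0.4866

Chained into 1 loop(s):
  loop 1: 7 segments, perimeter = 3.4063
Total perimeter = 3.406

loops=1 perimeter=3.406


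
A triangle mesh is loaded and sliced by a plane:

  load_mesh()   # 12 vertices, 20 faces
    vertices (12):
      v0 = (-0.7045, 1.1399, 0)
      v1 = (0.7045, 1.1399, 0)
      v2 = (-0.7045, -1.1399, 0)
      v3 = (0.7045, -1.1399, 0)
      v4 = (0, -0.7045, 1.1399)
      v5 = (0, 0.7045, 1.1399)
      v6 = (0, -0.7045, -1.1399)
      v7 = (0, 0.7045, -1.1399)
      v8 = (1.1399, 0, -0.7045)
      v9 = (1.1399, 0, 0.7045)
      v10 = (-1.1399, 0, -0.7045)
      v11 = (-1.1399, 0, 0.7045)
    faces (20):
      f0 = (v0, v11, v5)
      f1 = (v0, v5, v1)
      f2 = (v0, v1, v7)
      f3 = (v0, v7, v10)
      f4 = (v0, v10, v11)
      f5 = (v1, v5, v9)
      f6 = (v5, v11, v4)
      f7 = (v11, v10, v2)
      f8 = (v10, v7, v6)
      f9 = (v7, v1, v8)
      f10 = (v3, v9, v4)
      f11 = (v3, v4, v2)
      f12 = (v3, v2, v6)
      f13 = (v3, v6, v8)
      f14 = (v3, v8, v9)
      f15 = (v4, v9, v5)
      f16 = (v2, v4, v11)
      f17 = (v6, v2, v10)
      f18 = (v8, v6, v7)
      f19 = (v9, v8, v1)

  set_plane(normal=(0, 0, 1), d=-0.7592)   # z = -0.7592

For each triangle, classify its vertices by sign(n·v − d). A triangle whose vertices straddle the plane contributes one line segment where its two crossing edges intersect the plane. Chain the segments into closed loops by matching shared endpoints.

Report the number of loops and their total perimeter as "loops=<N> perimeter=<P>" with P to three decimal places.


Straddling triangles (8 of 20):
  (v0,v1,v7) [++-] → (0.235287, 0.849913, -0.7592)–(-0.235287, 0.849913, -0.7592)  len=0.4706
  (v0,v7,v10) [+-+] → (-0.235287, 0.849913, -0.7592)–(-0.996693, 0.0885075, -0.7592)  len=1.0768
  (v10,v7,v6) [+--] → (-0.996693, 0.0885075, -0.7592)–(-0.996693, -0.0885075, -0.7592)  len=0.1770
  (v7,v1,v8) [-++] → (0.235287, 0.849913, -0.7592)–(0.996693, 0.0885075, -0.7592)  len=1.0768
  (v3,v2,v6) [++-] → (-0.235287, -0.849913, -0.7592)–(0.235287, -0.849913, -0.7592)  len=0.4706
  (v3,v6,v8) [+-+] → (0.235287, -0.849913, -0.7592)–(0.996693, -0.0885075, -0.7592)  len=1.0768
  (v6,v2,v10) [-++] → (-0.235287, -0.849913, -0.7592)–(-0.996693, -0.0885075, -0.7592)  len=1.0768
  (v8,v6,v7) [+--] → (0.996693, -0.0885075, -0.7592)–(0.996693, 0.0885075, -0.7592)  len=0.1770

Chained into 1 loop(s):
  loop 1: 8 segments, perimeter = 5.6023
Total perimeter = 5.602

loops=1 perimeter=5.602


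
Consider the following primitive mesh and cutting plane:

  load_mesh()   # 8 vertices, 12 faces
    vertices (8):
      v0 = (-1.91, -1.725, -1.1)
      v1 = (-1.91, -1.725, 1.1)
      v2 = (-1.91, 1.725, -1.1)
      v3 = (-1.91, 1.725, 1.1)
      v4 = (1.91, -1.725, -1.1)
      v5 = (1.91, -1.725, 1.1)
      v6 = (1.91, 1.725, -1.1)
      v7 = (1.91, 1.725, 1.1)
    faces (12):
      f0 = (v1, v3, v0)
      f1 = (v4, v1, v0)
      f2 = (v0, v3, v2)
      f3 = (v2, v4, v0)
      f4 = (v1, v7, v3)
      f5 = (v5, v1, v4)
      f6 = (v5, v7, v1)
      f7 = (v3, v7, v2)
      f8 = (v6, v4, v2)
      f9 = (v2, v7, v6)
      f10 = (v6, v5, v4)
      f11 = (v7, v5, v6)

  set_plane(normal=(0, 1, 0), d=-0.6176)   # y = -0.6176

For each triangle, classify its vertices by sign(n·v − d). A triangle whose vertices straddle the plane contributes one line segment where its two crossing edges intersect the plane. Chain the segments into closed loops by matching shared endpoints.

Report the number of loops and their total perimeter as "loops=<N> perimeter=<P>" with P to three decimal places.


loops=1 perimeter=12.040

Straddling triangles (8 of 12):
  (v1,v3,v0) [-+-] → (-1.91, -0.6176, 1.1)–(-1.91, -0.6176, -0.393832)  len=1.4938
  (v0,v3,v2) [-++] → (-1.91, -0.6176, -0.393832)–(-1.91, -0.6176, -1.1)  len=0.7062
  (v2,v4,v0) [+--] → (0.683835, -0.6176, -1.1)–(-1.91, -0.6176, -1.1)  len=2.5938
  (v1,v7,v3) [-++] → (-0.683835, -0.6176, 1.1)–(-1.91, -0.6176, 1.1)  len=1.2262
  (v5,v7,v1) [-+-] → (1.91, -0.6176, 1.1)–(-0.683835, -0.6176, 1.1)  len=2.5938
  (v6,v4,v2) [+-+] → (1.91, -0.6176, -1.1)–(0.683835, -0.6176, -1.1)  len=1.2262
  (v6,v5,v4) [+--] → (1.91, -0.6176, 0.393832)–(1.91, -0.6176, -1.1)  len=1.4938
  (v7,v5,v6) [+-+] → (1.91, -0.6176, 1.1)–(1.91, -0.6176, 0.393832)  len=0.7062

Chained into 1 loop(s):
  loop 1: 8 segments, perimeter = 12.0400
Total perimeter = 12.040


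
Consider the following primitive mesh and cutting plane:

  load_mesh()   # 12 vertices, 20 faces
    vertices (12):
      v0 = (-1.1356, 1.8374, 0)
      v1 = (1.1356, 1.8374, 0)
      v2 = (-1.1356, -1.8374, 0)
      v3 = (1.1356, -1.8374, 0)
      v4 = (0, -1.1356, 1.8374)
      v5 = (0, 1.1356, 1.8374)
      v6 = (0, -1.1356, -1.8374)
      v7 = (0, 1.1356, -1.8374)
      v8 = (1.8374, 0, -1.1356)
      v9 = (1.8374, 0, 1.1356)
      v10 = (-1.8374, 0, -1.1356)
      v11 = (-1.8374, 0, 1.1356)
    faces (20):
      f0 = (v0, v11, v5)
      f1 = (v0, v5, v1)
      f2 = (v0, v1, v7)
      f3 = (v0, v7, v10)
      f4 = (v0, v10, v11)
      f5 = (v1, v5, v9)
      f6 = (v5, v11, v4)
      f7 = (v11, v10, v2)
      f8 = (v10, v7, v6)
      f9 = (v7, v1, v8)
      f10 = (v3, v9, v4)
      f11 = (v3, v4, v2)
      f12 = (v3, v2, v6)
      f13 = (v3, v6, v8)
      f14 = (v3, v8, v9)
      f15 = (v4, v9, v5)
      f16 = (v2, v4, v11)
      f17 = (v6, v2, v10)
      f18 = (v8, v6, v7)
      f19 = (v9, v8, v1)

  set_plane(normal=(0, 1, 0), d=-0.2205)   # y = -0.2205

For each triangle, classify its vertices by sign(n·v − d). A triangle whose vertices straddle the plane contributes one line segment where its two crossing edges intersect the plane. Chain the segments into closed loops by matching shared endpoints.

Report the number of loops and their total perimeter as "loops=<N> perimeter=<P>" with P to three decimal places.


loops=1 perimeter=11.879

Straddling triangles (10 of 20):
  (v5,v11,v4) [++-] → (-1.48063, -0.2205, 1.27187)–(0, -0.2205, 1.8374)  len=1.5850
  (v11,v10,v2) [++-] → (-1.75318, -0.2205, -0.999321)–(-1.75318, -0.2205, 0.999321)  len=1.9986
  (v10,v7,v6) [++-] → (0, -0.2205, -1.8374)–(-1.48063, -0.2205, -1.27187)  len=1.5850
  (v3,v9,v4) [-+-] → (1.75318, -0.2205, 0.999321)–(1.48063, -0.2205, 1.27187)  len=0.3854
  (v3,v6,v8) [--+] → (1.48063, -0.2205, -1.27187)–(1.75318, -0.2205, -0.999321)  len=0.3854
  (v3,v8,v9) [-++] → (1.75318, -0.2205, -0.999321)–(1.75318, -0.2205, 0.999321)  len=1.9986
  (v4,v9,v5) [-++] → (1.48063, -0.2205, 1.27187)–(0, -0.2205, 1.8374)  len=1.5850
  (v2,v4,v11) [--+] → (-1.48063, -0.2205, 1.27187)–(-1.75318, -0.2205, 0.999321)  len=0.3854
  (v6,v2,v10) [--+] → (-1.75318, -0.2205, -0.999321)–(-1.48063, -0.2205, -1.27187)  len=0.3854
  (v8,v6,v7) [+-+] → (1.48063, -0.2205, -1.27187)–(0, -0.2205, -1.8374)  len=1.5850

Chained into 1 loop(s):
  loop 1: 10 segments, perimeter = 11.8789
Total perimeter = 11.879


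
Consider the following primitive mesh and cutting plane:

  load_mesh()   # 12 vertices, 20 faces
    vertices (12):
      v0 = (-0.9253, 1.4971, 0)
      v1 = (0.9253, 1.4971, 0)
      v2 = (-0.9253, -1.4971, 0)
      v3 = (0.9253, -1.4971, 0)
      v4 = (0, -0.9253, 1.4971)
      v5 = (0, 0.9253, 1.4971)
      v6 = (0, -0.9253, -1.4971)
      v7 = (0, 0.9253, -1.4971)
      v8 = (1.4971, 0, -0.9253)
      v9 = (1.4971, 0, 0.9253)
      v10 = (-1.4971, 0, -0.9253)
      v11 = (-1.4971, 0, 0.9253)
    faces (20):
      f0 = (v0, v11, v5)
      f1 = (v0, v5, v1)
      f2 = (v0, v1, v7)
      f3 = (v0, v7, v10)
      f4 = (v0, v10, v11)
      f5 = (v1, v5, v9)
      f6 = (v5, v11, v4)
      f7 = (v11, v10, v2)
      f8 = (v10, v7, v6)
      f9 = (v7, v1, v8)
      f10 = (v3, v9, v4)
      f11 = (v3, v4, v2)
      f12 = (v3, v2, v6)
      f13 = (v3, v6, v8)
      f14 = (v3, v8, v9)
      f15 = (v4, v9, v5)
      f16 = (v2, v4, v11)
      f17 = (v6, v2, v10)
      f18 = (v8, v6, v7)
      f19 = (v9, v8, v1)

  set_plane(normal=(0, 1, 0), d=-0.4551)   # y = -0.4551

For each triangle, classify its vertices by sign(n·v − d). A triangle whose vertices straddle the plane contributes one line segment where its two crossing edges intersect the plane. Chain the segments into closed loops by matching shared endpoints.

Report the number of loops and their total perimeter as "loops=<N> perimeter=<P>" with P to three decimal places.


loops=1 perimeter=9.016

Straddling triangles (10 of 20):
  (v5,v11,v4) [++-] → (-0.760766, -0.4551, 1.20653)–(0, -0.4551, 1.4971)  len=0.8144
  (v11,v10,v2) [++-] → (-1.32328, -0.4551, -0.64402)–(-1.32328, -0.4551, 0.64402)  len=1.2880
  (v10,v7,v6) [++-] → (0, -0.4551, -1.4971)–(-0.760766, -0.4551, -1.20653)  len=0.8144
  (v3,v9,v4) [-+-] → (1.32328, -0.4551, 0.64402)–(0.760766, -0.4551, 1.20653)  len=0.7955
  (v3,v6,v8) [--+] → (0.760766, -0.4551, -1.20653)–(1.32328, -0.4551, -0.64402)  len=0.7955
  (v3,v8,v9) [-++] → (1.32328, -0.4551, -0.64402)–(1.32328, -0.4551, 0.64402)  len=1.2880
  (v4,v9,v5) [-++] → (0.760766, -0.4551, 1.20653)–(0, -0.4551, 1.4971)  len=0.8144
  (v2,v4,v11) [--+] → (-0.760766, -0.4551, 1.20653)–(-1.32328, -0.4551, 0.64402)  len=0.7955
  (v6,v2,v10) [--+] → (-1.32328, -0.4551, -0.64402)–(-0.760766, -0.4551, -1.20653)  len=0.7955
  (v8,v6,v7) [+-+] → (0.760766, -0.4551, -1.20653)–(0, -0.4551, -1.4971)  len=0.8144

Chained into 1 loop(s):
  loop 1: 10 segments, perimeter = 9.0156
Total perimeter = 9.016


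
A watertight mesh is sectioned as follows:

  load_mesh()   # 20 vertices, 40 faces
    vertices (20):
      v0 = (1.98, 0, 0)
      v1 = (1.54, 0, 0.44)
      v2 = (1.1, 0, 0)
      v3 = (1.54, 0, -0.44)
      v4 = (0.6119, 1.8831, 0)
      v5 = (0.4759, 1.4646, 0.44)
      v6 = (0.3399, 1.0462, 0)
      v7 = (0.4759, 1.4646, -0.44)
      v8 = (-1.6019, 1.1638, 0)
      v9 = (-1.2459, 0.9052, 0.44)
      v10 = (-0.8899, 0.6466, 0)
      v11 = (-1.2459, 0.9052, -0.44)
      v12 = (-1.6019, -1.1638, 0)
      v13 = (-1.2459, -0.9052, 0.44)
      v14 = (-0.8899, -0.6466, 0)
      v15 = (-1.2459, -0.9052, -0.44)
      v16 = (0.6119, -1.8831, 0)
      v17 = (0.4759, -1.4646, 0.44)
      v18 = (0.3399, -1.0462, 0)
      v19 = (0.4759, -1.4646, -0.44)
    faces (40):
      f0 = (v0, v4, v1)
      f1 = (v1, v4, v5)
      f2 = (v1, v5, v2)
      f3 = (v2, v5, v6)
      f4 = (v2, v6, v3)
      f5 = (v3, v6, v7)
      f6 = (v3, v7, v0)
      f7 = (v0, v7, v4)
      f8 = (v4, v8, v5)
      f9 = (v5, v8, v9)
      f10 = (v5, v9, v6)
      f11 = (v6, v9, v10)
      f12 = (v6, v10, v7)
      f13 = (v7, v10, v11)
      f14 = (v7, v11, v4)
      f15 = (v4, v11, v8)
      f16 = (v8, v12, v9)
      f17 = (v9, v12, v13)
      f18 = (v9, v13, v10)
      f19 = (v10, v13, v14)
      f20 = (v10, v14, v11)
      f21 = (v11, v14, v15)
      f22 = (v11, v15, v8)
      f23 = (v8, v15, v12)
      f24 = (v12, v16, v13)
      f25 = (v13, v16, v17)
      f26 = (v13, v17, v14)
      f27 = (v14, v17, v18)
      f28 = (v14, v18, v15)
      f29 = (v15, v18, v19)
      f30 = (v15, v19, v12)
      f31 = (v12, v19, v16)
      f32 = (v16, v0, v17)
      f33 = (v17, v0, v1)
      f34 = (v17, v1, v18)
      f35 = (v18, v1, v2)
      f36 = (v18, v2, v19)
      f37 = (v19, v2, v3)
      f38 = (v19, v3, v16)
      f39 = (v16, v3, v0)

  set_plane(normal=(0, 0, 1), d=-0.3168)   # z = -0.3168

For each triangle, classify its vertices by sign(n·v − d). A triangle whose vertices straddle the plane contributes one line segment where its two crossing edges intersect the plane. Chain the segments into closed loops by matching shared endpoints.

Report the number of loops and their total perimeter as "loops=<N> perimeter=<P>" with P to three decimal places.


Straddling triangles (20 of 40):
  (v2,v6,v3) [++-] → (1.20397, 0.292936, -0.3168)–(1.4168, 0, -0.3168)  len=0.3621
  (v3,v6,v7) [-+-] → (1.20397, 0.292936, -0.3168)–(0.43782, 1.34745, -0.3168)  len=1.3035
  (v3,v7,v0) [--+] → (0.897048, 1.05451, -0.3168)–(1.6632, 0, -0.3168)  len=1.3035
  (v0,v7,v4) [+-+] → (0.897048, 1.05451, -0.3168)–(0.51398, 1.58178, -0.3168)  len=0.6517
  (v6,v10,v7) [++-] → (0.093476, 1.23556, -0.3168)–(0.43782, 1.34745, -0.3168)  len=0.3621
  (v7,v10,v11) [-+-] → (0.093476, 1.23556, -0.3168)–(-1.14622, 0.832792, -0.3168)  len=1.3035
  (v7,v11,v4) [--+] → (-0.725716, 1.17901, -0.3168)–(0.51398, 1.58178, -0.3168)  len=1.3035
  (v4,v11,v8) [+-+] → (-0.725716, 1.17901, -0.3168)–(-1.34558, 0.977608, -0.3168)  len=0.6518
  (v10,v14,v11) [++-] → (-1.14622, 0.470696, -0.3168)–(-1.14622, 0.832792, -0.3168)  len=0.3621
  (v11,v14,v15) [-+-] → (-1.14622, 0.470696, -0.3168)–(-1.14622, -0.832792, -0.3168)  len=1.3035
  (v11,v15,v8) [--+] → (-1.34558, -0.32588, -0.3168)–(-1.34558, 0.977608, -0.3168)  len=1.3035
  (v8,v15,v12) [+-+] → (-1.34558, -0.32588, -0.3168)–(-1.34558, -0.977608, -0.3168)  len=0.6517
  (v14,v18,v15) [++-] → (-0.801876, -0.94468, -0.3168)–(-1.14622, -0.832792, -0.3168)  len=0.3621
  (v15,v18,v19) [-+-] → (-0.801876, -0.94468, -0.3168)–(0.43782, -1.34745, -0.3168)  len=1.3035
  (v15,v19,v12) [--+] → (-0.105884, -1.38038, -0.3168)–(-1.34558, -0.977608, -0.3168)  len=1.3035
  (v12,v19,v16) [+-+] → (-0.105884, -1.38038, -0.3168)–(0.51398, -1.58178, -0.3168)  len=0.6518
  (v18,v2,v19) [++-] → (0.650648, -1.05451, -0.3168)–(0.43782, -1.34745, -0.3168)  len=0.3621
  (v19,v2,v3) [-+-] → (0.650648, -1.05451, -0.3168)–(1.4168, 0, -0.3168)  len=1.3035
  (v19,v3,v16) [--+] → (1.28013, -0.527268, -0.3168)–(0.51398, -1.58178, -0.3168)  len=1.3035
  (v16,v3,v0) [+-+] → (1.28013, -0.527268, -0.3168)–(1.6632, 0, -0.3168)  len=0.6517

Chained into 2 loop(s):
  loop 1: 10 segments, perimeter = 8.3278
  loop 2: 10 segments, perimeter = 9.7761
Total perimeter = 18.104

loops=2 perimeter=18.104


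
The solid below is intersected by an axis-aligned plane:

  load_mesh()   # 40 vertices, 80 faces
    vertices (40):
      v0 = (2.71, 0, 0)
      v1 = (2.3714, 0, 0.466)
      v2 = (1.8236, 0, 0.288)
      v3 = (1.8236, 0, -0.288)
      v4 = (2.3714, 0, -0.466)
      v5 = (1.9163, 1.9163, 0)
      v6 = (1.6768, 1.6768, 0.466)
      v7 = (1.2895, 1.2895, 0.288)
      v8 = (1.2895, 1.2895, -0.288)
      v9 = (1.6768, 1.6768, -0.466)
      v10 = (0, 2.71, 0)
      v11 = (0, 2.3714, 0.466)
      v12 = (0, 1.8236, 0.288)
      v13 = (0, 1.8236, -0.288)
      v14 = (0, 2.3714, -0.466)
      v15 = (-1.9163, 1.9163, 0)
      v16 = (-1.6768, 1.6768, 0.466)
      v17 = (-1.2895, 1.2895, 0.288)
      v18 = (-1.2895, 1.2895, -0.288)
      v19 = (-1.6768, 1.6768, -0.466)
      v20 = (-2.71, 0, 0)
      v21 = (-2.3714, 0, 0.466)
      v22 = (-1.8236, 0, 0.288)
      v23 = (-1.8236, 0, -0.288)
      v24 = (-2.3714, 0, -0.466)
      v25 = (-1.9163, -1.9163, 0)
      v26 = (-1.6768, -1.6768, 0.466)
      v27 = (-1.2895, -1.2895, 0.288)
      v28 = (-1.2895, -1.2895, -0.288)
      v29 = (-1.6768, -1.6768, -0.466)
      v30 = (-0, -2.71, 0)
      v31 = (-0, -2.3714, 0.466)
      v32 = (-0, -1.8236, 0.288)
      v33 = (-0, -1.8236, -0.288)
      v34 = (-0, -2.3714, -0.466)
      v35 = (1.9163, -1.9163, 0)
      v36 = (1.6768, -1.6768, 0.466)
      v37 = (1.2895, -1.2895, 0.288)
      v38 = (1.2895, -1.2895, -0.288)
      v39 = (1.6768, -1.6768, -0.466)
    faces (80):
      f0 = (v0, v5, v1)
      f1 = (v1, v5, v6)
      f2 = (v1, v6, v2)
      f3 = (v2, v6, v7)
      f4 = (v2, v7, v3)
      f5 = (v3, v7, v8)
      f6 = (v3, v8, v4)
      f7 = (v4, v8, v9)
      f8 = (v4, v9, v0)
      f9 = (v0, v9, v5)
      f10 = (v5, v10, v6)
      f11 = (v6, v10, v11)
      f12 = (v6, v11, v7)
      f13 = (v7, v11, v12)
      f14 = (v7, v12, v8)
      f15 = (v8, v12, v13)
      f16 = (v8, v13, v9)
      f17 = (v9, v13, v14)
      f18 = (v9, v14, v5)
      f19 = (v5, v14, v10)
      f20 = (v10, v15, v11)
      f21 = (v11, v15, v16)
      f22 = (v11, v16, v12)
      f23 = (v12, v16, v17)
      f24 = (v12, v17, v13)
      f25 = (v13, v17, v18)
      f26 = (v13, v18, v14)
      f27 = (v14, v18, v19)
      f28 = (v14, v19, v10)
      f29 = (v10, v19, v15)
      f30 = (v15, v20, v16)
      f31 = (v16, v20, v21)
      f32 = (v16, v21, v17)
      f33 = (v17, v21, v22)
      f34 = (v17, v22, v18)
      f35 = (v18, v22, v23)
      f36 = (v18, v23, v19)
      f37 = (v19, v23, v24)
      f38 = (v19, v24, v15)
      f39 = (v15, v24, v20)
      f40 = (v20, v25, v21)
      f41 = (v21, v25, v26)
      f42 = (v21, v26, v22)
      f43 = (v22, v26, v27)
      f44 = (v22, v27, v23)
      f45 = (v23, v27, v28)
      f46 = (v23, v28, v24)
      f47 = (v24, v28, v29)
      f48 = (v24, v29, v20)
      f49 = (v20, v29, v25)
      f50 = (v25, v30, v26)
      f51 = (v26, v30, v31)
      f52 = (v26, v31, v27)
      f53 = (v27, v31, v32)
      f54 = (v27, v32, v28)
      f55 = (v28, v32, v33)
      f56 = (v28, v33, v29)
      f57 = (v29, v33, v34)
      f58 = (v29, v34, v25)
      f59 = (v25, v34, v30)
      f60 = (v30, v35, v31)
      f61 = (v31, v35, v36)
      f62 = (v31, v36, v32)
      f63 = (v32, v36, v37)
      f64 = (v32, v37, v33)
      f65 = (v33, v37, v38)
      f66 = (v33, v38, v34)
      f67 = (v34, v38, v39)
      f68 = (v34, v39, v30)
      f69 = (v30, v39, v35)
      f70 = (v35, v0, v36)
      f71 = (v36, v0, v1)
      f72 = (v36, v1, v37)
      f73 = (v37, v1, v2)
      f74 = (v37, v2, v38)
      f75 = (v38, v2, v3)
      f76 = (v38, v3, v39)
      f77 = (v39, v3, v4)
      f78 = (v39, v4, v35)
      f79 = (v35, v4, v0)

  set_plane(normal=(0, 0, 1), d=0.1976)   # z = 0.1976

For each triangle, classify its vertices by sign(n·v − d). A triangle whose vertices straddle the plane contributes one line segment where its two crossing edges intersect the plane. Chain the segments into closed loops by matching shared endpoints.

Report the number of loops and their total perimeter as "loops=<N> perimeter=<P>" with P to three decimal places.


Straddling triangles (32 of 80):
  (v0,v5,v1) [--+] → (2.10928, 1.10372, 0.1976)–(2.56642, 0, 0.1976)  len=1.1946
  (v1,v5,v6) [+-+] → (2.10928, 1.10372, 0.1976)–(1.81474, 1.81474, 0.1976)  len=0.7696
  (v2,v7,v3) [++-] → (1.37332, 1.08712, 0.1976)–(1.8236, 0, 0.1976)  len=1.1767
  (v3,v7,v8) [-+-] → (1.37332, 1.08712, 0.1976)–(1.2895, 1.2895, 0.1976)  len=0.2191
  (v5,v10,v6) [--+] → (0.711021, 2.27189, 0.1976)–(1.81474, 1.81474, 0.1976)  len=1.1946
  (v6,v10,v11) [+-+] → (0.711021, 2.27189, 0.1976)–(0, 2.56642, 0.1976)  len=0.7696
  (v7,v12,v8) [++-] → (0.20238, 1.73978, 0.1976)–(1.2895, 1.2895, 0.1976)  len=1.1767
  (v8,v12,v13) [-+-] → (0.20238, 1.73978, 0.1976)–(0, 1.8236, 0.1976)  len=0.2191
  (v10,v15,v11) [--+] → (-1.10372, 2.10928, 0.1976)–(0, 2.56642, 0.1976)  len=1.1946
  (v11,v15,v16) [+-+] → (-1.10372, 2.10928, 0.1976)–(-1.81474, 1.81474, 0.1976)  len=0.7696
  (v12,v17,v13) [++-] → (-1.08712, 1.37332, 0.1976)–(0, 1.8236, 0.1976)  len=1.1767
  (v13,v17,v18) [-+-] → (-1.08712, 1.37332, 0.1976)–(-1.2895, 1.2895, 0.1976)  len=0.2191
  (v15,v20,v16) [--+] → (-2.27189, 0.711021, 0.1976)–(-1.81474, 1.81474, 0.1976)  len=1.1946
  (v16,v20,v21) [+-+] → (-2.27189, 0.711021, 0.1976)–(-2.56642, 0, 0.1976)  len=0.7696
  (v17,v22,v18) [++-] → (-1.73978, 0.20238, 0.1976)–(-1.2895, 1.2895, 0.1976)  len=1.1767
  (v18,v22,v23) [-+-] → (-1.73978, 0.20238, 0.1976)–(-1.8236, 0, 0.1976)  len=0.2191
  (v20,v25,v21) [--+] → (-2.10928, -1.10372, 0.1976)–(-2.56642, 0, 0.1976)  len=1.1946
  (v21,v25,v26) [+-+] → (-2.10928, -1.10372, 0.1976)–(-1.81474, -1.81474, 0.1976)  len=0.7696
  (v22,v27,v23) [++-] → (-1.37332, -1.08712, 0.1976)–(-1.8236, 0, 0.1976)  len=1.1767
  (v23,v27,v28) [-+-] → (-1.37332, -1.08712, 0.1976)–(-1.2895, -1.2895, 0.1976)  len=0.2191
  (v25,v30,v26) [--+] → (-0.711021, -2.27189, 0.1976)–(-1.81474, -1.81474, 0.1976)  len=1.1946
  (v26,v30,v31) [+-+] → (-0.711021, -2.27189, 0.1976)–(0, -2.56642, 0.1976)  len=0.7696
  (v27,v32,v28) [++-] → (-0.20238, -1.73978, 0.1976)–(-1.2895, -1.2895, 0.1976)  len=1.1767
  (v28,v32,v33) [-+-] → (-0.20238, -1.73978, 0.1976)–(0, -1.8236, 0.1976)  len=0.2191
  (v30,v35,v31) [--+] → (1.10372, -2.10928, 0.1976)–(0, -2.56642, 0.1976)  len=1.1946
  (v31,v35,v36) [+-+] → (1.10372, -2.10928, 0.1976)–(1.81474, -1.81474, 0.1976)  len=0.7696
  (v32,v37,v33) [++-] → (1.08712, -1.37332, 0.1976)–(0, -1.8236, 0.1976)  len=1.1767
  (v33,v37,v38) [-+-] → (1.08712, -1.37332, 0.1976)–(1.2895, -1.2895, 0.1976)  len=0.2191
  (v35,v0,v36) [--+] → (2.27189, -0.711021, 0.1976)–(1.81474, -1.81474, 0.1976)  len=1.1946
  (v36,v0,v1) [+-+] → (2.27189, -0.711021, 0.1976)–(2.56642, 0, 0.1976)  len=0.7696
  (v37,v2,v38) [++-] → (1.73978, -0.20238, 0.1976)–(1.2895, -1.2895, 0.1976)  len=1.1767
  (v38,v2,v3) [-+-] → (1.73978, -0.20238, 0.1976)–(1.8236, 0, 0.1976)  len=0.2191

Chained into 2 loop(s):
  loop 1: 16 segments, perimeter = 15.7141
  loop 2: 16 segments, perimeter = 11.1659
Total perimeter = 26.880

loops=2 perimeter=26.880


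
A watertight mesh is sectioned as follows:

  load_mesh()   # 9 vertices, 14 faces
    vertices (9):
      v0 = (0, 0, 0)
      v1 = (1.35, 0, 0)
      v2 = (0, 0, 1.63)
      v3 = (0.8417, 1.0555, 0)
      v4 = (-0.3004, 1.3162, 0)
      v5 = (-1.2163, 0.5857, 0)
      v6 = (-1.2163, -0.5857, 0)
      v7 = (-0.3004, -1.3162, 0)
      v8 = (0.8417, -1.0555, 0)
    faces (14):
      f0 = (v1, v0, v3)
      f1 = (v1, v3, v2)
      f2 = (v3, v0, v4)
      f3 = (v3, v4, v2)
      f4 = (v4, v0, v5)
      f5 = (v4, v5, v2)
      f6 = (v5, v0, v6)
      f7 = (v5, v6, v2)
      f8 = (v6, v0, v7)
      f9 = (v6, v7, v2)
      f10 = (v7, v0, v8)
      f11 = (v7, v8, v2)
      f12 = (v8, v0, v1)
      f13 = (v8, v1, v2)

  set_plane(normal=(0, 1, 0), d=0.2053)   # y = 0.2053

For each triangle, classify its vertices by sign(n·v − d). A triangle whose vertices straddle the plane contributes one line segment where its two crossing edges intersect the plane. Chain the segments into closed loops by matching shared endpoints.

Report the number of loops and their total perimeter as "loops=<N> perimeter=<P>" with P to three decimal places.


Straddling triangles (8 of 14):
  (v1,v0,v3) [--+] → (0.163715, 0.2053, 0)–(1.25113, 0.2053, 0)  len=1.0874
  (v1,v3,v2) [-+-] → (1.25113, 0.2053, 0)–(0.163715, 0.2053, 1.31296)  len=1.7048
  (v3,v0,v4) [+-+] → (0.163715, 0.2053, 0)–(-0.0468562, 0.2053, 0)  len=0.2106
  (v3,v4,v2) [++-] → (-0.0468562, 0.2053, 1.37575)–(0.163715, 0.2053, 1.31296)  len=0.2197
  (v4,v0,v5) [+-+] → (-0.0468562, 0.2053, 0)–(-0.426338, 0.2053, 0)  len=0.3795
  (v4,v5,v2) [++-] → (-0.426338, 0.2053, 1.05865)–(-0.0468562, 0.2053, 1.37575)  len=0.4945
  (v5,v0,v6) [+--] → (-0.426338, 0.2053, 0)–(-1.2163, 0.2053, 0)  len=0.7900
  (v5,v6,v2) [+--] → (-1.2163, 0.2053, 0)–(-0.426338, 0.2053, 1.05865)  len=1.3209

Chained into 1 loop(s):
  loop 1: 8 segments, perimeter = 6.2074
Total perimeter = 6.207

loops=1 perimeter=6.207


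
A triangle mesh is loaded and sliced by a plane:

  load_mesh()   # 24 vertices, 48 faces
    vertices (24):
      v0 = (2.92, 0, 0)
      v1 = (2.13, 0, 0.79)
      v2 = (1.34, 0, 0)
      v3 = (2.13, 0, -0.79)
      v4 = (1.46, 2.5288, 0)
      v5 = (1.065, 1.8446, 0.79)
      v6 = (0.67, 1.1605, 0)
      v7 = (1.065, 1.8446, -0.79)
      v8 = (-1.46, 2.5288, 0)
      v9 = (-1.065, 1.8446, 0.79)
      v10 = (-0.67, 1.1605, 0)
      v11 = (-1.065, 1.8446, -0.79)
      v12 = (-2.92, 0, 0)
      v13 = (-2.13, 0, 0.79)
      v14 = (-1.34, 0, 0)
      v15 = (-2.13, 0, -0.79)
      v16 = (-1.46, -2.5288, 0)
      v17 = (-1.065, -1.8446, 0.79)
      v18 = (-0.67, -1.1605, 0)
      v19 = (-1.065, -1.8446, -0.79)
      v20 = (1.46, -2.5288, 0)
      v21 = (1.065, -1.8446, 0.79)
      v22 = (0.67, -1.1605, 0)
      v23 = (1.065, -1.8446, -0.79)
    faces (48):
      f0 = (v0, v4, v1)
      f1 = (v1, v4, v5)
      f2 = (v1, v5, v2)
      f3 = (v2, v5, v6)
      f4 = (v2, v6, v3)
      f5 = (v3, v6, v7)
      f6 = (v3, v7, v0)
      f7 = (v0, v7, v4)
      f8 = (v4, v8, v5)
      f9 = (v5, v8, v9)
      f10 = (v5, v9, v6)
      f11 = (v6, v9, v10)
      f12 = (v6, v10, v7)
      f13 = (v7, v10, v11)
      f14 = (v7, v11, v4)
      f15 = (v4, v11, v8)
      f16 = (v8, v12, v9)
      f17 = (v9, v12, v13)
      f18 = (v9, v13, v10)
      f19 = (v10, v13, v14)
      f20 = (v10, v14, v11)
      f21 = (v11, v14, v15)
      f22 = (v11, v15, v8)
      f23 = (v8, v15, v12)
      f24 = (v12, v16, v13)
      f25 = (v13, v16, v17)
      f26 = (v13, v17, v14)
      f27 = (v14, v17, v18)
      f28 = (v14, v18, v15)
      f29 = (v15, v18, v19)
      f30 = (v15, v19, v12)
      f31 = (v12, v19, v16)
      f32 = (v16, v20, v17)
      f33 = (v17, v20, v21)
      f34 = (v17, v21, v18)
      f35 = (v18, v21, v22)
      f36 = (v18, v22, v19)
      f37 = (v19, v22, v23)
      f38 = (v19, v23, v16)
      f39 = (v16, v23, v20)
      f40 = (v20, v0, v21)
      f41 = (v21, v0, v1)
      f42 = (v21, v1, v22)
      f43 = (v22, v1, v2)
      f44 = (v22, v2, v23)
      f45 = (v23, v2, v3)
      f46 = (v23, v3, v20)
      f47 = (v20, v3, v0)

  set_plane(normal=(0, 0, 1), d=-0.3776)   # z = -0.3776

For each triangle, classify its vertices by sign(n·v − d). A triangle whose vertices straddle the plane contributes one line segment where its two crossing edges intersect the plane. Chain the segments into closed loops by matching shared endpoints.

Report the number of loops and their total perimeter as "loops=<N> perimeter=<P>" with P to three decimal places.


Straddling triangles (24 of 48):
  (v2,v6,v3) [++-] → (1.36784, 0.60581, -0.3776)–(1.7176, 0, -0.3776)  len=0.6995
  (v3,v6,v7) [-+-] → (1.36784, 0.60581, -0.3776)–(0.8588, 1.48748, -0.3776)  len=1.0181
  (v3,v7,v0) [--+] → (2.03336, 0.881672, -0.3776)–(2.5424, 0, -0.3776)  len=1.0181
  (v0,v7,v4) [+-+] → (2.03336, 0.881672, -0.3776)–(1.2712, 2.20177, -0.3776)  len=1.5243
  (v6,v10,v7) [++-] → (0.159286, 1.48748, -0.3776)–(0.8588, 1.48748, -0.3776)  len=0.6995
  (v7,v10,v11) [-+-] → (0.159286, 1.48748, -0.3776)–(-0.8588, 1.48748, -0.3776)  len=1.0181
  (v7,v11,v4) [--+] → (0.253114, 2.20177, -0.3776)–(1.2712, 2.20177, -0.3776)  len=1.0181
  (v4,v11,v8) [+-+] → (0.253114, 2.20177, -0.3776)–(-1.2712, 2.20177, -0.3776)  len=1.5243
  (v10,v14,v11) [++-] → (-1.20856, 0.881672, -0.3776)–(-0.8588, 1.48748, -0.3776)  len=0.6995
  (v11,v14,v15) [-+-] → (-1.20856, 0.881672, -0.3776)–(-1.7176, 0, -0.3776)  len=1.0181
  (v11,v15,v8) [--+] → (-1.78024, 1.3201, -0.3776)–(-1.2712, 2.20177, -0.3776)  len=1.0181
  (v8,v15,v12) [+-+] → (-1.78024, 1.3201, -0.3776)–(-2.5424, 0, -0.3776)  len=1.5243
  (v14,v18,v15) [++-] → (-1.36784, -0.60581, -0.3776)–(-1.7176, 0, -0.3776)  len=0.6995
  (v15,v18,v19) [-+-] → (-1.36784, -0.60581, -0.3776)–(-0.8588, -1.48748, -0.3776)  len=1.0181
  (v15,v19,v12) [--+] → (-2.03336, -0.881672, -0.3776)–(-2.5424, 0, -0.3776)  len=1.0181
  (v12,v19,v16) [+-+] → (-2.03336, -0.881672, -0.3776)–(-1.2712, -2.20177, -0.3776)  len=1.5243
  (v18,v22,v19) [++-] → (-0.159286, -1.48748, -0.3776)–(-0.8588, -1.48748, -0.3776)  len=0.6995
  (v19,v22,v23) [-+-] → (-0.159286, -1.48748, -0.3776)–(0.8588, -1.48748, -0.3776)  len=1.0181
  (v19,v23,v16) [--+] → (-0.253114, -2.20177, -0.3776)–(-1.2712, -2.20177, -0.3776)  len=1.0181
  (v16,v23,v20) [+-+] → (-0.253114, -2.20177, -0.3776)–(1.2712, -2.20177, -0.3776)  len=1.5243
  (v22,v2,v23) [++-] → (1.20856, -0.881672, -0.3776)–(0.8588, -1.48748, -0.3776)  len=0.6995
  (v23,v2,v3) [-+-] → (1.20856, -0.881672, -0.3776)–(1.7176, 0, -0.3776)  len=1.0181
  (v23,v3,v20) [--+] → (1.78024, -1.3201, -0.3776)–(1.2712, -2.20177, -0.3776)  len=1.0181
  (v20,v3,v0) [+-+] → (1.78024, -1.3201, -0.3776)–(2.5424, 0, -0.3776)  len=1.5243

Chained into 2 loop(s):
  loop 1: 12 segments, perimeter = 10.3056
  loop 2: 12 segments, perimeter = 15.2544
Total perimeter = 25.560

loops=2 perimeter=25.560
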